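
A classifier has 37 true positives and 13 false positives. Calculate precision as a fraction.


Precision = TP / (TP + FP) = 37 / 50 = 37/50.

37/50


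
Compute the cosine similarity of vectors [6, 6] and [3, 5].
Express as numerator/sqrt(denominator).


dot = 48. |a|^2 = 72, |b|^2 = 34. cos = 48/sqrt(2448).

48/sqrt(2448)


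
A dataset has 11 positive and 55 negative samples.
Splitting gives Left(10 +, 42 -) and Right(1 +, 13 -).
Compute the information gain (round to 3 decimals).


H(parent) = 0.6500. H(left) = 0.7063, H(right) = 0.3712. Weighted = (52/66)*0.7063 + (14/66)*0.3712 = 0.6352. IG = 0.6500 - 0.6352 = 0.0148, which rounds to 0.015.

0.015


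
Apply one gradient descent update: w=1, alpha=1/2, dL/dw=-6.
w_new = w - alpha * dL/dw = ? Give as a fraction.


w_new = 1 - 1/2 * -6 = 1 - -3 = 4.

4


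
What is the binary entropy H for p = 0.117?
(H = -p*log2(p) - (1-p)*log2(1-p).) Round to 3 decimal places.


H = -0.117*log2(0.117) - 0.883*log2(0.883) = 0.521.

0.521


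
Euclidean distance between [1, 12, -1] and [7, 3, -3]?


d = sqrt(sum of squared differences). (1-7)^2=36, (12-3)^2=81, (-1--3)^2=4. Sum = 121.

11


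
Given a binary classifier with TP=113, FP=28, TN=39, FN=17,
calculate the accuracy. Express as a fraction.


Accuracy = (TP + TN) / (TP + TN + FP + FN) = (113 + 39) / 197 = 152/197.

152/197


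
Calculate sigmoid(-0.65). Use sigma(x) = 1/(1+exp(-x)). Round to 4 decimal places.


sigma(-0.65) = 1/(1+e^(0.65)) = 1/(1+1.915541) = 1/2.915541 = 0.3430.

0.3430


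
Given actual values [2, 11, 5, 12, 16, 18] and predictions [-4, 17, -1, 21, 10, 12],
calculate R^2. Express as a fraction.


Mean(y) = 32/3. SS_res = 261. SS_tot = 574/3. R^2 = 1 - 261/(574/3) = -209/574.

-209/574


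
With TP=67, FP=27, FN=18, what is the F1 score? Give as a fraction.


Precision = 67/94 = 67/94. Recall = 67/85 = 67/85. F1 = 2*P*R/(P+R) = 134/179.

134/179


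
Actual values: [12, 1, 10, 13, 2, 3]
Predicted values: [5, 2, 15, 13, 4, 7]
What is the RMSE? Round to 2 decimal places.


MSE = 15.8333. RMSE = sqrt(15.8333) = 3.98.

3.98


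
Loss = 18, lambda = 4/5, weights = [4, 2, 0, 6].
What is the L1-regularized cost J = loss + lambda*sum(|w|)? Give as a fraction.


L1 norm = sum(|w|) = 12. J = 18 + 4/5 * 12 = 138/5.

138/5


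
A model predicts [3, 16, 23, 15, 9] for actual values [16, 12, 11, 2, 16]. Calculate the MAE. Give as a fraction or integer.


MAE = (1/5) * (|16-3|=13 + |12-16|=4 + |11-23|=12 + |2-15|=13 + |16-9|=7). Sum = 49. MAE = 49/5.

49/5


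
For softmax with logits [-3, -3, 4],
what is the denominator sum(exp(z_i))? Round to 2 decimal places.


Denom = e^-3=0.0498 + e^-3=0.0498 + e^4=54.5982. Sum = 54.6978, which rounds to 54.70.

54.70


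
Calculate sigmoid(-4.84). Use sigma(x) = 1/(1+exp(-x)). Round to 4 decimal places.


sigma(-4.84) = 1/(1+e^(4.84)) = 1/(1+126.469352) = 1/127.469352 = 0.0078.

0.0078


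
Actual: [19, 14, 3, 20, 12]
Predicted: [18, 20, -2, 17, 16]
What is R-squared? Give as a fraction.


Mean(y) = 68/5. SS_res = 87. SS_tot = 926/5. R^2 = 1 - 87/(926/5) = 491/926.

491/926


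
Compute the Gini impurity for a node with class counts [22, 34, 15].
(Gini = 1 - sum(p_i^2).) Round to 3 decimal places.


Total = 71. Proportions: 22/71, 34/71, 15/71. sum(p_i^2) = 0.3700. Gini = 1 - 0.3700 = 0.6300, which rounds to 0.630.

0.630


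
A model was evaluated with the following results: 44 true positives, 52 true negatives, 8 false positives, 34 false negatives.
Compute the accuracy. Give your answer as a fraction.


Accuracy = (TP + TN) / (TP + TN + FP + FN) = (44 + 52) / 138 = 16/23.

16/23


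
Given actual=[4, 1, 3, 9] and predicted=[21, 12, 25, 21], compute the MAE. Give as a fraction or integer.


MAE = (1/4) * (|4-21|=17 + |1-12|=11 + |3-25|=22 + |9-21|=12). Sum = 62. MAE = 31/2.

31/2


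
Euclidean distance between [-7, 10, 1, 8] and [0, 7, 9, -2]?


d = sqrt(sum of squared differences). (-7-0)^2=49, (10-7)^2=9, (1-9)^2=64, (8--2)^2=100. Sum = 222.

sqrt(222)


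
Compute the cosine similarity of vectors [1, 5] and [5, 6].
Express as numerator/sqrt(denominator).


dot = 35. |a|^2 = 26, |b|^2 = 61. cos = 35/sqrt(1586).

35/sqrt(1586)


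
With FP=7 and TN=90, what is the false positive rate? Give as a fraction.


FPR = FP / (FP + TN) = 7 / 97 = 7/97.

7/97


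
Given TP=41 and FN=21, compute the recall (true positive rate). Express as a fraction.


Recall = TP / (TP + FN) = 41 / 62 = 41/62.

41/62


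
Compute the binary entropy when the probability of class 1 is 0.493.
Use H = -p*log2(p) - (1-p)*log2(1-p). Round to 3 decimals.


H = -0.493*log2(0.493) - 0.507*log2(0.507) = 1.000.

1.000


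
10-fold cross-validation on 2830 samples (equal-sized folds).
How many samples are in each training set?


Each validation fold has 2830/10 = 283 samples. Training set = 2830 - 283 = 2547.

2547


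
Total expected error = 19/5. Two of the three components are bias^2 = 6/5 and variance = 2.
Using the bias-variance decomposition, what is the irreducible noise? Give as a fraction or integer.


Total error = bias^2 + variance + irreducible noise. So irreducible noise = 19/5 - 6/5 - 2 = 3/5.

3/5


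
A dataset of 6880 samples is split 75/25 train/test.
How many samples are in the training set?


Test set = 6880 * 25% = 1720. Training set = 6880 - 1720 = 5160.

5160


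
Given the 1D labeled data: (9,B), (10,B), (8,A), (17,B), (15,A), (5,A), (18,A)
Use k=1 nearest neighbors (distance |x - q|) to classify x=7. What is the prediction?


Distances: |9-7|=2, |10-7|=3, |8-7|=1, |17-7|=10, |15-7|=8, |5-7|=2, |18-7|=11. 1 nearest: (8,A). Counts: {'A': 1}. Majority class: A.

A


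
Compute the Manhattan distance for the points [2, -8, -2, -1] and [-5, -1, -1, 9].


d = sum of absolute differences: |2--5|=7 + |-8--1|=7 + |-2--1|=1 + |-1-9|=10 = 25.

25


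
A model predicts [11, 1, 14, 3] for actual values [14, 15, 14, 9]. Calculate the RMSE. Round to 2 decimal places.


MSE = 60.2500. RMSE = sqrt(60.2500) = 7.76.

7.76


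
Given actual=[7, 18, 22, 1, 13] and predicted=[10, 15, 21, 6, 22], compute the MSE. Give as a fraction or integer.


MSE = (1/5) * ((7-10)^2=9 + (18-15)^2=9 + (22-21)^2=1 + (1-6)^2=25 + (13-22)^2=81). Sum = 125. MSE = 25.

25


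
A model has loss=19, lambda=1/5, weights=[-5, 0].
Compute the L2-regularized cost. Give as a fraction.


L2 sq norm = sum(w^2) = 25. J = 19 + 1/5 * 25 = 24.

24


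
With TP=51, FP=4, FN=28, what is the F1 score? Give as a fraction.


Precision = 51/55 = 51/55. Recall = 51/79 = 51/79. F1 = 2*P*R/(P+R) = 51/67.

51/67


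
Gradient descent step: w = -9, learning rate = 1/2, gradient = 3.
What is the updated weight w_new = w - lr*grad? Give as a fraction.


w_new = -9 - 1/2 * 3 = -9 - 3/2 = -21/2.

-21/2


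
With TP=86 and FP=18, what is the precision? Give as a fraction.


Precision = TP / (TP + FP) = 86 / 104 = 43/52.

43/52


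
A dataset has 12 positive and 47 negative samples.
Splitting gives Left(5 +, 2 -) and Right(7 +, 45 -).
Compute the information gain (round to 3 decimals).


H(parent) = 0.7287. H(left) = 0.8631, H(right) = 0.5700. Weighted = (7/59)*0.8631 + (52/59)*0.5700 = 0.6048. IG = 0.7287 - 0.6048 = 0.1239, which rounds to 0.124.

0.124


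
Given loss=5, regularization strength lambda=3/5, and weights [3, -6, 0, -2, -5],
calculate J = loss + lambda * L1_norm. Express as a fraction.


L1 norm = sum(|w|) = 16. J = 5 + 3/5 * 16 = 73/5.

73/5


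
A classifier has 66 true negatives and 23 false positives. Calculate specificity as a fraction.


Specificity = TN / (TN + FP) = 66 / 89 = 66/89.

66/89


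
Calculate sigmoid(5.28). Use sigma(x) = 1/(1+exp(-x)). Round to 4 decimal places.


sigma(5.28) = 1/(1+e^(-5.28)) = 1/(1+0.005092) = 1/1.005092 = 0.9949.

0.9949


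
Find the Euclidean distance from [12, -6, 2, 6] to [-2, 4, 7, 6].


d = sqrt(sum of squared differences). (12--2)^2=196, (-6-4)^2=100, (2-7)^2=25, (6-6)^2=0. Sum = 321.

sqrt(321)


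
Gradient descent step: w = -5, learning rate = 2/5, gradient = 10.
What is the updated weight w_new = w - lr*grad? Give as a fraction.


w_new = -5 - 2/5 * 10 = -5 - 4 = -9.

-9


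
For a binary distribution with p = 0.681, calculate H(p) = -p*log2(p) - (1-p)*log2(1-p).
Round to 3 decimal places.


H = -0.681*log2(0.681) - 0.319*log2(0.319) = 0.903.

0.903


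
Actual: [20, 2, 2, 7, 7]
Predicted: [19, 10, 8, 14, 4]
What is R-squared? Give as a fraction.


Mean(y) = 38/5. SS_res = 159. SS_tot = 1086/5. R^2 = 1 - 159/(1086/5) = 97/362.

97/362


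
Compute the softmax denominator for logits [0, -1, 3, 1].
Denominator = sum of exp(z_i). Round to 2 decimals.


Denom = e^0=1.0000 + e^-1=0.3679 + e^3=20.0855 + e^1=2.7183. Sum = 24.1717, which rounds to 24.17.

24.17


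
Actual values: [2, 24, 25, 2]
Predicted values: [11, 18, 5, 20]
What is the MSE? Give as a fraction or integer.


MSE = (1/4) * ((2-11)^2=81 + (24-18)^2=36 + (25-5)^2=400 + (2-20)^2=324). Sum = 841. MSE = 841/4.

841/4


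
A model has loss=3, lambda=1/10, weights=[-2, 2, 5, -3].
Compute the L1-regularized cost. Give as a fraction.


L1 norm = sum(|w|) = 12. J = 3 + 1/10 * 12 = 21/5.

21/5


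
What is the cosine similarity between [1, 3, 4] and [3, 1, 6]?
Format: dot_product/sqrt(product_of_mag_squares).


dot = 30. |a|^2 = 26, |b|^2 = 46. cos = 30/sqrt(1196).

30/sqrt(1196)


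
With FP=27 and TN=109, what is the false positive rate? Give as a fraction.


FPR = FP / (FP + TN) = 27 / 136 = 27/136.

27/136


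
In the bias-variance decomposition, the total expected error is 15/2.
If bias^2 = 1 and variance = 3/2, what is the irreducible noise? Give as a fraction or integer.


Total error = bias^2 + variance + irreducible noise. So irreducible noise = 15/2 - 1 - 3/2 = 5.

5


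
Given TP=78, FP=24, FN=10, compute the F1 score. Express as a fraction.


Precision = 78/102 = 13/17. Recall = 78/88 = 39/44. F1 = 2*P*R/(P+R) = 78/95.

78/95


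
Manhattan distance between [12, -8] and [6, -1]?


d = sum of absolute differences: |12-6|=6 + |-8--1|=7 = 13.

13


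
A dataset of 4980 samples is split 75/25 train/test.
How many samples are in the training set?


Test set = 4980 * 25% = 1245. Training set = 4980 - 1245 = 3735.

3735


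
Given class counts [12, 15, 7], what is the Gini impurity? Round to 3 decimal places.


Total = 34. Proportions: 12/34, 15/34, 7/34. sum(p_i^2) = 0.3616. Gini = 1 - 0.3616 = 0.6384, which rounds to 0.638.

0.638


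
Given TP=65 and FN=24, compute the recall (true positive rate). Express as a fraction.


Recall = TP / (TP + FN) = 65 / 89 = 65/89.

65/89


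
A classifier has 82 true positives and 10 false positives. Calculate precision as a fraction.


Precision = TP / (TP + FP) = 82 / 92 = 41/46.

41/46


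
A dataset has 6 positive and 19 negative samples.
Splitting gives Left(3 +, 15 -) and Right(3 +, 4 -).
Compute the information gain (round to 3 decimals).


H(parent) = 0.7950. H(left) = 0.6500, H(right) = 0.9852. Weighted = (18/25)*0.6500 + (7/25)*0.9852 = 0.7439. IG = 0.7950 - 0.7439 = 0.0511, which rounds to 0.051.

0.051


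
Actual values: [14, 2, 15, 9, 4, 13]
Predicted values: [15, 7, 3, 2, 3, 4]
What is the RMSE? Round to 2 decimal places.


MSE = 50.1667. RMSE = sqrt(50.1667) = 7.08.

7.08


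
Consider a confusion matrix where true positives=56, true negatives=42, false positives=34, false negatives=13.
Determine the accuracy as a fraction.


Accuracy = (TP + TN) / (TP + TN + FP + FN) = (56 + 42) / 145 = 98/145.

98/145


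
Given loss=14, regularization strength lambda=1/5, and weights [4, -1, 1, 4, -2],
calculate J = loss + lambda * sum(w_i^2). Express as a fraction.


L2 sq norm = sum(w^2) = 38. J = 14 + 1/5 * 38 = 108/5.

108/5


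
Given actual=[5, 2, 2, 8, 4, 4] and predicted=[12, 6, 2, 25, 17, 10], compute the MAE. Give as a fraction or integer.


MAE = (1/6) * (|5-12|=7 + |2-6|=4 + |2-2|=0 + |8-25|=17 + |4-17|=13 + |4-10|=6). Sum = 47. MAE = 47/6.

47/6


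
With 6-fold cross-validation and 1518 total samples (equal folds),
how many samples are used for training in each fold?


Each validation fold has 1518/6 = 253 samples. Training set = 1518 - 253 = 1265.

1265


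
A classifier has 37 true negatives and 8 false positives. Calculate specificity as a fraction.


Specificity = TN / (TN + FP) = 37 / 45 = 37/45.

37/45


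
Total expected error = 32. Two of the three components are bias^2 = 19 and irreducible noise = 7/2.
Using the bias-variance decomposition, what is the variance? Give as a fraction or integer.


Total error = bias^2 + variance + irreducible noise. So variance = 32 - 19 - 7/2 = 19/2.

19/2


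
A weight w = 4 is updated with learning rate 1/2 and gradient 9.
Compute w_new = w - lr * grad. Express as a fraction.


w_new = 4 - 1/2 * 9 = 4 - 9/2 = -1/2.

-1/2


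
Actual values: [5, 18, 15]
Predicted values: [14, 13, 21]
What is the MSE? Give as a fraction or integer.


MSE = (1/3) * ((5-14)^2=81 + (18-13)^2=25 + (15-21)^2=36). Sum = 142. MSE = 142/3.

142/3


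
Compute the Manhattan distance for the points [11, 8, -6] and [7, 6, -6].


d = sum of absolute differences: |11-7|=4 + |8-6|=2 + |-6--6|=0 = 6.

6


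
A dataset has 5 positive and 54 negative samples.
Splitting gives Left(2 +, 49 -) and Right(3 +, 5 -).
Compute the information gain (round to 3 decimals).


H(parent) = 0.4187. H(left) = 0.2387, H(right) = 0.9544. Weighted = (51/59)*0.2387 + (8/59)*0.9544 = 0.3357. IG = 0.4187 - 0.3357 = 0.0830, which rounds to 0.083.

0.083


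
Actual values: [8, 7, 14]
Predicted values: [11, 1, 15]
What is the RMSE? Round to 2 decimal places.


MSE = 15.3333. RMSE = sqrt(15.3333) = 3.92.

3.92


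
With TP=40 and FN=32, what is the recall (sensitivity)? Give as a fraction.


Recall = TP / (TP + FN) = 40 / 72 = 5/9.

5/9


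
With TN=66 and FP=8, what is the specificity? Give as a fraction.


Specificity = TN / (TN + FP) = 66 / 74 = 33/37.

33/37


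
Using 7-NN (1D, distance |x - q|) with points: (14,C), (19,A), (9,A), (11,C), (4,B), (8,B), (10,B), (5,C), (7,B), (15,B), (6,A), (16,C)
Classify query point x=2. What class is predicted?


Distances: |14-2|=12, |19-2|=17, |9-2|=7, |11-2|=9, |4-2|=2, |8-2|=6, |10-2|=8, |5-2|=3, |7-2|=5, |15-2|=13, |6-2|=4, |16-2|=14. 7 nearest: (4,B), (5,C), (6,A), (7,B), (8,B), (9,A), (10,B). Counts: {'B': 4, 'C': 1, 'A': 2}. Majority class: B.

B


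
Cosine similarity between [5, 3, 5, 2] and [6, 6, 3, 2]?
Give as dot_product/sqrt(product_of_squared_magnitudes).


dot = 67. |a|^2 = 63, |b|^2 = 85. cos = 67/sqrt(5355).

67/sqrt(5355)


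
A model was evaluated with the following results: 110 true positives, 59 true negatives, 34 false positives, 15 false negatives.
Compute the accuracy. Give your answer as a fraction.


Accuracy = (TP + TN) / (TP + TN + FP + FN) = (110 + 59) / 218 = 169/218.

169/218


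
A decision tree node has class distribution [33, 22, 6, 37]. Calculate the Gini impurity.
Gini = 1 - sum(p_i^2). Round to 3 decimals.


Total = 98. Proportions: 33/98, 22/98, 6/98, 37/98. sum(p_i^2) = 0.3101. Gini = 1 - 0.3101 = 0.6899, which rounds to 0.690.

0.690


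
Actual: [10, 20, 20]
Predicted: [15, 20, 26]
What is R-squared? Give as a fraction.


Mean(y) = 50/3. SS_res = 61. SS_tot = 200/3. R^2 = 1 - 61/(200/3) = 17/200.

17/200


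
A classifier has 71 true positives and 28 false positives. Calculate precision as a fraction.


Precision = TP / (TP + FP) = 71 / 99 = 71/99.

71/99


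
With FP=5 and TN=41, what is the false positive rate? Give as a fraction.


FPR = FP / (FP + TN) = 5 / 46 = 5/46.

5/46


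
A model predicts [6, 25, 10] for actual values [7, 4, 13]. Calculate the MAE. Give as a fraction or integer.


MAE = (1/3) * (|7-6|=1 + |4-25|=21 + |13-10|=3). Sum = 25. MAE = 25/3.

25/3


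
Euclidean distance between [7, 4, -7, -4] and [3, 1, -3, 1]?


d = sqrt(sum of squared differences). (7-3)^2=16, (4-1)^2=9, (-7--3)^2=16, (-4-1)^2=25. Sum = 66.

sqrt(66)


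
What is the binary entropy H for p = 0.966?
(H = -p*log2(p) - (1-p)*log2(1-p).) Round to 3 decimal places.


H = -0.966*log2(0.966) - 0.034*log2(0.034) = 0.214.

0.214


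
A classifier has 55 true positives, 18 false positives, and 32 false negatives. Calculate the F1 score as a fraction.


Precision = 55/73 = 55/73. Recall = 55/87 = 55/87. F1 = 2*P*R/(P+R) = 11/16.

11/16


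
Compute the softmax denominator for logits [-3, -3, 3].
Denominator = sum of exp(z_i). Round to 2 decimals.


Denom = e^-3=0.0498 + e^-3=0.0498 + e^3=20.0855. Sum = 20.1851, which rounds to 20.19.

20.19


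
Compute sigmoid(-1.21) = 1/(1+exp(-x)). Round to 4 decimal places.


sigma(-1.21) = 1/(1+e^(1.21)) = 1/(1+3.353485) = 1/4.353485 = 0.2297.

0.2297


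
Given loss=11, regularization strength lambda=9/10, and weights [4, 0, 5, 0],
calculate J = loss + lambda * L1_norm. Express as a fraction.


L1 norm = sum(|w|) = 9. J = 11 + 9/10 * 9 = 191/10.

191/10


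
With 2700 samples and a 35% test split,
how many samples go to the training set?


Test set = 2700 * 35% = 945. Training set = 2700 - 945 = 1755.

1755


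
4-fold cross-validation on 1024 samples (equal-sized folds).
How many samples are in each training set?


Each validation fold has 1024/4 = 256 samples. Training set = 1024 - 256 = 768.

768


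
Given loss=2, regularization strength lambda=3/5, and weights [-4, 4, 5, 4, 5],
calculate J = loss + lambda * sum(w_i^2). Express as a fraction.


L2 sq norm = sum(w^2) = 98. J = 2 + 3/5 * 98 = 304/5.

304/5


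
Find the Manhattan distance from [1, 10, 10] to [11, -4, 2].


d = sum of absolute differences: |1-11|=10 + |10--4|=14 + |10-2|=8 = 32.

32


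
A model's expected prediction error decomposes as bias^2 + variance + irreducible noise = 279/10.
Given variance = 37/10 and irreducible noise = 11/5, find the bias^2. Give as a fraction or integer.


Total error = bias^2 + variance + irreducible noise. So bias^2 = 279/10 - 37/10 - 11/5 = 22.

22


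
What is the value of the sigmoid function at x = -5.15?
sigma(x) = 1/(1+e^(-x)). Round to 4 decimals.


sigma(-5.15) = 1/(1+e^(5.15)) = 1/(1+172.431490) = 1/173.431490 = 0.0058.

0.0058


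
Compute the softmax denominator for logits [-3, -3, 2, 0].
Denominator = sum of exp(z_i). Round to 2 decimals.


Denom = e^-3=0.0498 + e^-3=0.0498 + e^2=7.3891 + e^0=1.0000. Sum = 8.4887, which rounds to 8.49.

8.49


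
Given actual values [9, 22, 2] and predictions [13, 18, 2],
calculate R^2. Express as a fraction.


Mean(y) = 11. SS_res = 32. SS_tot = 206. R^2 = 1 - 32/(206) = 87/103.

87/103


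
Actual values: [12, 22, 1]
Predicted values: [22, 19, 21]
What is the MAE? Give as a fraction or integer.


MAE = (1/3) * (|12-22|=10 + |22-19|=3 + |1-21|=20). Sum = 33. MAE = 11.

11


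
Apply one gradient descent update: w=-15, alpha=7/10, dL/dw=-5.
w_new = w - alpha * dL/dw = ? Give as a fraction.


w_new = -15 - 7/10 * -5 = -15 - -7/2 = -23/2.

-23/2


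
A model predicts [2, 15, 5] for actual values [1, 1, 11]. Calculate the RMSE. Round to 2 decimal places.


MSE = 77.6667. RMSE = sqrt(77.6667) = 8.81.

8.81


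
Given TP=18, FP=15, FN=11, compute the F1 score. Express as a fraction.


Precision = 18/33 = 6/11. Recall = 18/29 = 18/29. F1 = 2*P*R/(P+R) = 18/31.

18/31


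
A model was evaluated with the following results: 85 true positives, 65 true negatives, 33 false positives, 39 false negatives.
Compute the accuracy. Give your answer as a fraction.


Accuracy = (TP + TN) / (TP + TN + FP + FN) = (85 + 65) / 222 = 25/37.

25/37


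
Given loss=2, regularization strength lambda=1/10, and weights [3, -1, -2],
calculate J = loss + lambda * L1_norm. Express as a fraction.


L1 norm = sum(|w|) = 6. J = 2 + 1/10 * 6 = 13/5.

13/5


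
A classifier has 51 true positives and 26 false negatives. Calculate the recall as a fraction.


Recall = TP / (TP + FN) = 51 / 77 = 51/77.

51/77


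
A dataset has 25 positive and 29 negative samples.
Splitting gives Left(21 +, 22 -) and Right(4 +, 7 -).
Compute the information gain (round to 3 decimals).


H(parent) = 0.9960. H(left) = 0.9996, H(right) = 0.9457. Weighted = (43/54)*0.9996 + (11/54)*0.9457 = 0.9886. IG = 0.9960 - 0.9886 = 0.0074, which rounds to 0.007.

0.007


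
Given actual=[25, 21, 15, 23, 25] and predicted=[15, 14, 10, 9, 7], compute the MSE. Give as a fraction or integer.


MSE = (1/5) * ((25-15)^2=100 + (21-14)^2=49 + (15-10)^2=25 + (23-9)^2=196 + (25-7)^2=324). Sum = 694. MSE = 694/5.

694/5


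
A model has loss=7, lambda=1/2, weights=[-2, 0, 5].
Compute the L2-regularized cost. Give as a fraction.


L2 sq norm = sum(w^2) = 29. J = 7 + 1/2 * 29 = 43/2.

43/2


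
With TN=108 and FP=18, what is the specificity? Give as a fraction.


Specificity = TN / (TN + FP) = 108 / 126 = 6/7.

6/7


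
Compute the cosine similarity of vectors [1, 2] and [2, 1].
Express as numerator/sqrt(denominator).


dot = 4. |a|^2 = 5, |b|^2 = 5. cos = 4/sqrt(25).

4/sqrt(25)


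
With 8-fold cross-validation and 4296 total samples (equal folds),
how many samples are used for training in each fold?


Each validation fold has 4296/8 = 537 samples. Training set = 4296 - 537 = 3759.

3759


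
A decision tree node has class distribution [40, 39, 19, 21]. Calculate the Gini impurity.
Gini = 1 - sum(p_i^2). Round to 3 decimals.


Total = 119. Proportions: 40/119, 39/119, 19/119, 21/119. sum(p_i^2) = 0.2770. Gini = 1 - 0.2770 = 0.7230, which rounds to 0.723.

0.723


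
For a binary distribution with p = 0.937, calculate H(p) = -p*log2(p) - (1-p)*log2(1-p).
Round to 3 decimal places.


H = -0.937*log2(0.937) - 0.063*log2(0.063) = 0.339.

0.339


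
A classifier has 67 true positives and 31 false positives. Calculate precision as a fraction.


Precision = TP / (TP + FP) = 67 / 98 = 67/98.

67/98


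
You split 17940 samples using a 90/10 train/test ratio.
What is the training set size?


Test set = 17940 * 10% = 1794. Training set = 17940 - 1794 = 16146.

16146


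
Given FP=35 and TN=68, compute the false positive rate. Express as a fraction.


FPR = FP / (FP + TN) = 35 / 103 = 35/103.

35/103


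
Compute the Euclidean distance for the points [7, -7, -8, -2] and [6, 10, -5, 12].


d = sqrt(sum of squared differences). (7-6)^2=1, (-7-10)^2=289, (-8--5)^2=9, (-2-12)^2=196. Sum = 495.

sqrt(495)


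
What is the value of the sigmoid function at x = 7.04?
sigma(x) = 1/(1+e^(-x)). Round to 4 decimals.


sigma(7.04) = 1/(1+e^(-7.04)) = 1/(1+0.000876) = 1/1.000876 = 0.9991.

0.9991


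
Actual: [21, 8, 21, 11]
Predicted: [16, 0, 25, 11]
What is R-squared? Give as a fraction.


Mean(y) = 61/4. SS_res = 105. SS_tot = 547/4. R^2 = 1 - 105/(547/4) = 127/547.

127/547


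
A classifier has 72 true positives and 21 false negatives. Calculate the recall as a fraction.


Recall = TP / (TP + FN) = 72 / 93 = 24/31.

24/31


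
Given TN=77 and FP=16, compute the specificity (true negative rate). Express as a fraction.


Specificity = TN / (TN + FP) = 77 / 93 = 77/93.

77/93


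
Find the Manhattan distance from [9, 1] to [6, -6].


d = sum of absolute differences: |9-6|=3 + |1--6|=7 = 10.

10


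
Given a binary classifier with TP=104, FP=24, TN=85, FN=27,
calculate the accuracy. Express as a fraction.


Accuracy = (TP + TN) / (TP + TN + FP + FN) = (104 + 85) / 240 = 63/80.

63/80


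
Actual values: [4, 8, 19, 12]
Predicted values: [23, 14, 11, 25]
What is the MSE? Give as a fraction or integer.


MSE = (1/4) * ((4-23)^2=361 + (8-14)^2=36 + (19-11)^2=64 + (12-25)^2=169). Sum = 630. MSE = 315/2.

315/2


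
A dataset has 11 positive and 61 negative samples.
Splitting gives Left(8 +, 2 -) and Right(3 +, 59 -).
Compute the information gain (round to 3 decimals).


H(parent) = 0.6167. H(left) = 0.7219, H(right) = 0.2795. Weighted = (10/72)*0.7219 + (62/72)*0.2795 = 0.3409. IG = 0.6167 - 0.3409 = 0.2758, which rounds to 0.276.

0.276


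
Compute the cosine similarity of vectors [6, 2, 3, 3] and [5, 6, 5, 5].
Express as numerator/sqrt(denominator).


dot = 72. |a|^2 = 58, |b|^2 = 111. cos = 72/sqrt(6438).

72/sqrt(6438)


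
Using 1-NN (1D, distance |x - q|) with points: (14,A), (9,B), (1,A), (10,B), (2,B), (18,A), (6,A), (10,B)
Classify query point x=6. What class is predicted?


Distances: |14-6|=8, |9-6|=3, |1-6|=5, |10-6|=4, |2-6|=4, |18-6|=12, |6-6|=0, |10-6|=4. 1 nearest: (6,A). Counts: {'A': 1}. Majority class: A.

A


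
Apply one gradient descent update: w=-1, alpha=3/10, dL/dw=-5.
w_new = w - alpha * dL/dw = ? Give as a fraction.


w_new = -1 - 3/10 * -5 = -1 - -3/2 = 1/2.

1/2


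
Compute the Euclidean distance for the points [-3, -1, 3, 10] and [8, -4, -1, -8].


d = sqrt(sum of squared differences). (-3-8)^2=121, (-1--4)^2=9, (3--1)^2=16, (10--8)^2=324. Sum = 470.

sqrt(470)


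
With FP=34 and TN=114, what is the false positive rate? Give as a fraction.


FPR = FP / (FP + TN) = 34 / 148 = 17/74.

17/74


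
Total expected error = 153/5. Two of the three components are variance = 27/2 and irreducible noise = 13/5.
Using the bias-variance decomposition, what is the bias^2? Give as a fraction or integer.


Total error = bias^2 + variance + irreducible noise. So bias^2 = 153/5 - 27/2 - 13/5 = 29/2.

29/2


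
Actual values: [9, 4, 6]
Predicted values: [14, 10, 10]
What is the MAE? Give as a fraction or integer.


MAE = (1/3) * (|9-14|=5 + |4-10|=6 + |6-10|=4). Sum = 15. MAE = 5.

5


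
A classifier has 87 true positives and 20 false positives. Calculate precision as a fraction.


Precision = TP / (TP + FP) = 87 / 107 = 87/107.

87/107


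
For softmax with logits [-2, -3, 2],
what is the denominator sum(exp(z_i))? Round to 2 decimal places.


Denom = e^-2=0.1353 + e^-3=0.0498 + e^2=7.3891. Sum = 7.5742, which rounds to 7.57.

7.57


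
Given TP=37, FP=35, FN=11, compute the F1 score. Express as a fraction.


Precision = 37/72 = 37/72. Recall = 37/48 = 37/48. F1 = 2*P*R/(P+R) = 37/60.

37/60


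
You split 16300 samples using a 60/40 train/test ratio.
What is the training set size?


Test set = 16300 * 40% = 6520. Training set = 16300 - 6520 = 9780.

9780


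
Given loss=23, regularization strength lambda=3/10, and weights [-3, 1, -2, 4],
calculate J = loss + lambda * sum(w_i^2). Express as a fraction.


L2 sq norm = sum(w^2) = 30. J = 23 + 3/10 * 30 = 32.

32


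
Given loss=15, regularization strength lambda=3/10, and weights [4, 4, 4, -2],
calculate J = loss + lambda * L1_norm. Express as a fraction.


L1 norm = sum(|w|) = 14. J = 15 + 3/10 * 14 = 96/5.

96/5


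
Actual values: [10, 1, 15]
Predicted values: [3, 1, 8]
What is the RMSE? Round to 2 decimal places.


MSE = 32.6667. RMSE = sqrt(32.6667) = 5.72.

5.72


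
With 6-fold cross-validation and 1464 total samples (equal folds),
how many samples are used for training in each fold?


Each validation fold has 1464/6 = 244 samples. Training set = 1464 - 244 = 1220.

1220


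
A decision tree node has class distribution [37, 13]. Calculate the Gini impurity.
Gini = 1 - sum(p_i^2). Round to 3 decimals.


Total = 50. Proportions: 37/50, 13/50. sum(p_i^2) = 0.6152. Gini = 1 - 0.6152 = 0.3848, which rounds to 0.385.

0.385


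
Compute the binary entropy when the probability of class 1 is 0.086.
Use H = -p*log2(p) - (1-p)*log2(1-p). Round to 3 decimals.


H = -0.086*log2(0.086) - 0.914*log2(0.914) = 0.423.

0.423


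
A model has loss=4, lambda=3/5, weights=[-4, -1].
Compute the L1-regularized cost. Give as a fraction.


L1 norm = sum(|w|) = 5. J = 4 + 3/5 * 5 = 7.

7


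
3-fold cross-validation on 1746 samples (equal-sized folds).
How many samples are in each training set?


Each validation fold has 1746/3 = 582 samples. Training set = 1746 - 582 = 1164.

1164


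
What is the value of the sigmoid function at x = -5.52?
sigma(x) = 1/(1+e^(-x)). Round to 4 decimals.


sigma(-5.52) = 1/(1+e^(5.52)) = 1/(1+249.635037) = 1/250.635037 = 0.0040.

0.0040


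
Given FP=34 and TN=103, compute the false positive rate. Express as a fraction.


FPR = FP / (FP + TN) = 34 / 137 = 34/137.

34/137


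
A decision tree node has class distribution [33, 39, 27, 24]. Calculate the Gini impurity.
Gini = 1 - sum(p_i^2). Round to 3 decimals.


Total = 123. Proportions: 33/123, 39/123, 27/123, 24/123. sum(p_i^2) = 0.2588. Gini = 1 - 0.2588 = 0.7412, which rounds to 0.741.

0.741


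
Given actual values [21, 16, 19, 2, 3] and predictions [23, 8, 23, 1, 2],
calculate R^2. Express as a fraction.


Mean(y) = 61/5. SS_res = 86. SS_tot = 1634/5. R^2 = 1 - 86/(1634/5) = 14/19.

14/19


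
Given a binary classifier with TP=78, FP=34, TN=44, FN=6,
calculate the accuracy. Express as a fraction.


Accuracy = (TP + TN) / (TP + TN + FP + FN) = (78 + 44) / 162 = 61/81.

61/81


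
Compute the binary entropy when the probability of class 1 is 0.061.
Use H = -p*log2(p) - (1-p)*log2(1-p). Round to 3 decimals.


H = -0.061*log2(0.061) - 0.939*log2(0.939) = 0.331.

0.331


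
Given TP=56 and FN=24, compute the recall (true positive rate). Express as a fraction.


Recall = TP / (TP + FN) = 56 / 80 = 7/10.

7/10


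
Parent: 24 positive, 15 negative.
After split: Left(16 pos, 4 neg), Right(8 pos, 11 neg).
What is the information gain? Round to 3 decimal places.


H(parent) = 0.9612. H(left) = 0.7219, H(right) = 0.9819. Weighted = (20/39)*0.7219 + (19/39)*0.9819 = 0.8486. IG = 0.9612 - 0.8486 = 0.1126, which rounds to 0.113.

0.113


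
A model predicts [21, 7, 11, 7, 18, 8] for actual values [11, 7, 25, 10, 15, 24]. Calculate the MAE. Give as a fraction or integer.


MAE = (1/6) * (|11-21|=10 + |7-7|=0 + |25-11|=14 + |10-7|=3 + |15-18|=3 + |24-8|=16). Sum = 46. MAE = 23/3.

23/3


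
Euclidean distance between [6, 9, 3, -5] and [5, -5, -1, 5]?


d = sqrt(sum of squared differences). (6-5)^2=1, (9--5)^2=196, (3--1)^2=16, (-5-5)^2=100. Sum = 313.

sqrt(313)


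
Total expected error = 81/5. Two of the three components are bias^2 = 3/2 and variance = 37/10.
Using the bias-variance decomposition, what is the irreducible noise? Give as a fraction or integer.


Total error = bias^2 + variance + irreducible noise. So irreducible noise = 81/5 - 3/2 - 37/10 = 11.

11


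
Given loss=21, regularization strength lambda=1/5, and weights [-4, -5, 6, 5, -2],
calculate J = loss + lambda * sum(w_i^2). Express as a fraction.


L2 sq norm = sum(w^2) = 106. J = 21 + 1/5 * 106 = 211/5.

211/5


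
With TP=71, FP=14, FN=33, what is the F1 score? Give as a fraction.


Precision = 71/85 = 71/85. Recall = 71/104 = 71/104. F1 = 2*P*R/(P+R) = 142/189.

142/189


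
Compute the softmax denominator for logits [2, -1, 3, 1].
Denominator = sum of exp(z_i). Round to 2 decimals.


Denom = e^2=7.3891 + e^-1=0.3679 + e^3=20.0855 + e^1=2.7183. Sum = 30.5608, which rounds to 30.56.

30.56


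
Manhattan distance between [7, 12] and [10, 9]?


d = sum of absolute differences: |7-10|=3 + |12-9|=3 = 6.

6


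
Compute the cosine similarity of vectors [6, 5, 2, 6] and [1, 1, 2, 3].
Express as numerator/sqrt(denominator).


dot = 33. |a|^2 = 101, |b|^2 = 15. cos = 33/sqrt(1515).

33/sqrt(1515)


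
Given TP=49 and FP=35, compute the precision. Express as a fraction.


Precision = TP / (TP + FP) = 49 / 84 = 7/12.

7/12


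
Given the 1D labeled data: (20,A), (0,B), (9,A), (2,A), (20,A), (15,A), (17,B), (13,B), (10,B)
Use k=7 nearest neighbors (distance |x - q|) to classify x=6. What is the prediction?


Distances: |20-6|=14, |0-6|=6, |9-6|=3, |2-6|=4, |20-6|=14, |15-6|=9, |17-6|=11, |13-6|=7, |10-6|=4. 7 nearest: (9,A), (2,A), (10,B), (0,B), (13,B), (15,A), (17,B). Counts: {'A': 3, 'B': 4}. Majority class: B.

B


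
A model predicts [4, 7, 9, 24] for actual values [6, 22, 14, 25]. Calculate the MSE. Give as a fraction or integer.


MSE = (1/4) * ((6-4)^2=4 + (22-7)^2=225 + (14-9)^2=25 + (25-24)^2=1). Sum = 255. MSE = 255/4.

255/4


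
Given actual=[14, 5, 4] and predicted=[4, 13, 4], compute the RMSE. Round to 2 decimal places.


MSE = 54.6667. RMSE = sqrt(54.6667) = 7.39.

7.39


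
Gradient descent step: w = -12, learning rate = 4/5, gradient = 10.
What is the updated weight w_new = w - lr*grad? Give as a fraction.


w_new = -12 - 4/5 * 10 = -12 - 8 = -20.

-20


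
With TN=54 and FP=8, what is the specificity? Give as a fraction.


Specificity = TN / (TN + FP) = 54 / 62 = 27/31.

27/31


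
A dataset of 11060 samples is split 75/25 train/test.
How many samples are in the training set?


Test set = 11060 * 25% = 2765. Training set = 11060 - 2765 = 8295.

8295


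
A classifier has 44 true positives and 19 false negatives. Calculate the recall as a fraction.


Recall = TP / (TP + FN) = 44 / 63 = 44/63.

44/63


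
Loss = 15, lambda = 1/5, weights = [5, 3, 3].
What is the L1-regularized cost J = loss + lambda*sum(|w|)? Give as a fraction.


L1 norm = sum(|w|) = 11. J = 15 + 1/5 * 11 = 86/5.

86/5


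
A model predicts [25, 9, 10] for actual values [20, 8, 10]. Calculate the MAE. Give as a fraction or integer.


MAE = (1/3) * (|20-25|=5 + |8-9|=1 + |10-10|=0). Sum = 6. MAE = 2.

2


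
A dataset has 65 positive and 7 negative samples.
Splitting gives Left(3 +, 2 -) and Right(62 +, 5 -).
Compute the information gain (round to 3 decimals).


H(parent) = 0.4601. H(left) = 0.9710, H(right) = 0.3830. Weighted = (5/72)*0.9710 + (67/72)*0.3830 = 0.4238. IG = 0.4601 - 0.4238 = 0.0363, which rounds to 0.036.

0.036


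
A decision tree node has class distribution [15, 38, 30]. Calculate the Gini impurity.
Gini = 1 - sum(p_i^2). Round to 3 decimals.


Total = 83. Proportions: 15/83, 38/83, 30/83. sum(p_i^2) = 0.3729. Gini = 1 - 0.3729 = 0.6271, which rounds to 0.627.

0.627


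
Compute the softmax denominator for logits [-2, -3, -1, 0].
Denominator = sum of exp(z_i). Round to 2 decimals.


Denom = e^-2=0.1353 + e^-3=0.0498 + e^-1=0.3679 + e^0=1.0000. Sum = 1.5530, which rounds to 1.55.

1.55


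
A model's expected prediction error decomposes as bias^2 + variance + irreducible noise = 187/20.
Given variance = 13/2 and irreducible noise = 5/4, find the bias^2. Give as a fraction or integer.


Total error = bias^2 + variance + irreducible noise. So bias^2 = 187/20 - 13/2 - 5/4 = 8/5.

8/5


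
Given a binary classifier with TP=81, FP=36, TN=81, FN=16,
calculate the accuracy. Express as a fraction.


Accuracy = (TP + TN) / (TP + TN + FP + FN) = (81 + 81) / 214 = 81/107.

81/107


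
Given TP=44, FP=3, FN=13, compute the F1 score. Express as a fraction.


Precision = 44/47 = 44/47. Recall = 44/57 = 44/57. F1 = 2*P*R/(P+R) = 11/13.

11/13


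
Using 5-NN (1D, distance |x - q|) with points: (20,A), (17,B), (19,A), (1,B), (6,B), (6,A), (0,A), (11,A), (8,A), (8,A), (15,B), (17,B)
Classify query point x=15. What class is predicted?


Distances: |20-15|=5, |17-15|=2, |19-15|=4, |1-15|=14, |6-15|=9, |6-15|=9, |0-15|=15, |11-15|=4, |8-15|=7, |8-15|=7, |15-15|=0, |17-15|=2. 5 nearest: (15,B), (17,B), (17,B), (19,A), (11,A). Counts: {'B': 3, 'A': 2}. Majority class: B.

B


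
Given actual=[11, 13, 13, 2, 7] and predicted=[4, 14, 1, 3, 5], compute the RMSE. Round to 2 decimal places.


MSE = 39.8000. RMSE = sqrt(39.8000) = 6.31.

6.31


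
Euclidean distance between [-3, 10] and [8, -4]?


d = sqrt(sum of squared differences). (-3-8)^2=121, (10--4)^2=196. Sum = 317.

sqrt(317)


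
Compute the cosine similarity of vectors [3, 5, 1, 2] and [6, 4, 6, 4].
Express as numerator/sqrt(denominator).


dot = 52. |a|^2 = 39, |b|^2 = 104. cos = 52/sqrt(4056).

52/sqrt(4056)


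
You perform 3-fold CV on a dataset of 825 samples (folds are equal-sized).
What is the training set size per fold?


Each validation fold has 825/3 = 275 samples. Training set = 825 - 275 = 550.

550


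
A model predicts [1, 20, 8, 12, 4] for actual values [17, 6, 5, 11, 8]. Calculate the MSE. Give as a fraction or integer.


MSE = (1/5) * ((17-1)^2=256 + (6-20)^2=196 + (5-8)^2=9 + (11-12)^2=1 + (8-4)^2=16). Sum = 478. MSE = 478/5.

478/5


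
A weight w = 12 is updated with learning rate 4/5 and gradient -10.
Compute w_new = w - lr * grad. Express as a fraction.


w_new = 12 - 4/5 * -10 = 12 - -8 = 20.

20


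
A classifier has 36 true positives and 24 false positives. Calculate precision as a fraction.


Precision = TP / (TP + FP) = 36 / 60 = 3/5.

3/5


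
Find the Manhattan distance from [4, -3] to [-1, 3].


d = sum of absolute differences: |4--1|=5 + |-3-3|=6 = 11.

11


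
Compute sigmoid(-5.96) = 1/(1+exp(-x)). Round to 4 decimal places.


sigma(-5.96) = 1/(1+e^(5.96)) = 1/(1+387.610124) = 1/388.610124 = 0.0026.

0.0026


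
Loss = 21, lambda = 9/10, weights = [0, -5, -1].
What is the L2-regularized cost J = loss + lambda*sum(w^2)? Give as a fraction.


L2 sq norm = sum(w^2) = 26. J = 21 + 9/10 * 26 = 222/5.

222/5


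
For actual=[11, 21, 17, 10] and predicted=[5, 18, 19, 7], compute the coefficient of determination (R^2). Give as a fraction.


Mean(y) = 59/4. SS_res = 58. SS_tot = 323/4. R^2 = 1 - 58/(323/4) = 91/323.

91/323


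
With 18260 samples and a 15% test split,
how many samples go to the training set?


Test set = 18260 * 15% = 2739. Training set = 18260 - 2739 = 15521.

15521


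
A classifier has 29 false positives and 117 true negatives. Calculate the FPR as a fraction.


FPR = FP / (FP + TN) = 29 / 146 = 29/146.

29/146


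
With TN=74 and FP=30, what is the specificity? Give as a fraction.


Specificity = TN / (TN + FP) = 74 / 104 = 37/52.

37/52


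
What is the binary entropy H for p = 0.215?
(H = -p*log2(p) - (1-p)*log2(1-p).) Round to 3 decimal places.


H = -0.215*log2(0.215) - 0.785*log2(0.785) = 0.751.

0.751


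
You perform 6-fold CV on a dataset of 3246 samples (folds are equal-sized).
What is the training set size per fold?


Each validation fold has 3246/6 = 541 samples. Training set = 3246 - 541 = 2705.

2705


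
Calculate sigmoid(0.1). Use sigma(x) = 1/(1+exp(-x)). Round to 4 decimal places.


sigma(0.1) = 1/(1+e^(-0.1)) = 1/(1+0.904837) = 1/1.904837 = 0.5250.

0.5250


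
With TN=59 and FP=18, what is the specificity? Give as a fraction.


Specificity = TN / (TN + FP) = 59 / 77 = 59/77.

59/77


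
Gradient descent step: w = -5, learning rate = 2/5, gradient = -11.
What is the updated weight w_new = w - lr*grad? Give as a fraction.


w_new = -5 - 2/5 * -11 = -5 - -22/5 = -3/5.

-3/5


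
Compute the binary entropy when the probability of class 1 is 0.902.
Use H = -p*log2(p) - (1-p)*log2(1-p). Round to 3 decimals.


H = -0.902*log2(0.902) - 0.098*log2(0.098) = 0.463.

0.463


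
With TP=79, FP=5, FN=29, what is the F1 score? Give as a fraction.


Precision = 79/84 = 79/84. Recall = 79/108 = 79/108. F1 = 2*P*R/(P+R) = 79/96.

79/96


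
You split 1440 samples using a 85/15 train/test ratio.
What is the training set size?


Test set = 1440 * 15% = 216. Training set = 1440 - 216 = 1224.

1224


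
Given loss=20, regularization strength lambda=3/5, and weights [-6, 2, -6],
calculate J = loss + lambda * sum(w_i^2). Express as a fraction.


L2 sq norm = sum(w^2) = 76. J = 20 + 3/5 * 76 = 328/5.

328/5
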